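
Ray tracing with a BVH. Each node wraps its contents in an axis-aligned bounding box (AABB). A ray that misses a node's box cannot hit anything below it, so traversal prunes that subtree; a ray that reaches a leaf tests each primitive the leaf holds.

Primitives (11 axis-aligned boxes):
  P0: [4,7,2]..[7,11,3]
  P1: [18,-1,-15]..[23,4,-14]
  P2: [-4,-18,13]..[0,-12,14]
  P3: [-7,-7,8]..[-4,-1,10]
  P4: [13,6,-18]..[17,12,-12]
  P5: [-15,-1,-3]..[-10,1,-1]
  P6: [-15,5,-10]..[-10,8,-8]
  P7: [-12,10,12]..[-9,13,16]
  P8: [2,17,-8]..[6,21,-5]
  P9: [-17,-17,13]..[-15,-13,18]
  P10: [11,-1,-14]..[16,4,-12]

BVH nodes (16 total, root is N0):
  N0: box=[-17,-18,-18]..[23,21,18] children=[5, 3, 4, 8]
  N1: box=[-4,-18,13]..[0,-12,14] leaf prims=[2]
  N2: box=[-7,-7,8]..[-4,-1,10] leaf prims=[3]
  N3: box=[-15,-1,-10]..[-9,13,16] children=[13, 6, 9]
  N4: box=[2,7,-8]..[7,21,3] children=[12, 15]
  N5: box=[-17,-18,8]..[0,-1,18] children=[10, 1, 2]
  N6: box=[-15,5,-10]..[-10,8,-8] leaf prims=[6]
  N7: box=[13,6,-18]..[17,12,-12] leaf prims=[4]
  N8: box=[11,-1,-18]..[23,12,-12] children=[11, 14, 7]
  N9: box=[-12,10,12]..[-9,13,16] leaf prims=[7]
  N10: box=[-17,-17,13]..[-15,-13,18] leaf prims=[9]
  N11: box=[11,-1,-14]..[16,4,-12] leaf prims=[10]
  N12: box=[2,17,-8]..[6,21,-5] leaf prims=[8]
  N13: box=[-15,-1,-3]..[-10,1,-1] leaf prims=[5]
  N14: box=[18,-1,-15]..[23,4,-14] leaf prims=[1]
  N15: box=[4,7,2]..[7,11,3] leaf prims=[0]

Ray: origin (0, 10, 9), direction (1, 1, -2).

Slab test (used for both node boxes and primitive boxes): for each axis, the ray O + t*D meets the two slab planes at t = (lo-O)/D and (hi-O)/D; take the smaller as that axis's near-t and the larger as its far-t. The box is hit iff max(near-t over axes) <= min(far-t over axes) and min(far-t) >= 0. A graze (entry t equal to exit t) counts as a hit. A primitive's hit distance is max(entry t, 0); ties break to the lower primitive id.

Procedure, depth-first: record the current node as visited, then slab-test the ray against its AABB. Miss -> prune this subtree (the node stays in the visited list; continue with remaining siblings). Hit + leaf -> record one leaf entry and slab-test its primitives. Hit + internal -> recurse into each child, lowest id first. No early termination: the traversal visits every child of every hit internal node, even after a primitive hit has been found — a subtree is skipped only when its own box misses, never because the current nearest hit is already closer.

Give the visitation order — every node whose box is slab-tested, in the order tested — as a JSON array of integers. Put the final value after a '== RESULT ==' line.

Traverse from the root:
N0 x:[-17,23] y:[-28,11] z:[-9/2,27/2] -> hit [-9/2,11], descend [3, 4, 5, 8]
  N3 x:[-15,-9] y:[-11,3] z:[-7/2,19/2] -> miss, prune
  N4 x:[2,7] y:[-3,11] z:[3,17/2] -> hit [3,7], descend [12, 15]
    N12 x:[2,6] y:[7,11] z:[7,17/2] -> miss, prune
    N15 x:[4,7] y:[-3,1] z:[3,7/2] -> miss, prune
  N5 x:[-17,0] y:[-28,-11] z:[-9/2,1/2] -> miss, prune
  N8 x:[11,23] y:[-11,2] z:[21/2,27/2] -> miss, prune

order=[0, 3, 4, 12, 15, 5, 8]  |boxes|=7  |leaves|=0  hit=miss

== RESULT ==
[0, 3, 4, 12, 15, 5, 8]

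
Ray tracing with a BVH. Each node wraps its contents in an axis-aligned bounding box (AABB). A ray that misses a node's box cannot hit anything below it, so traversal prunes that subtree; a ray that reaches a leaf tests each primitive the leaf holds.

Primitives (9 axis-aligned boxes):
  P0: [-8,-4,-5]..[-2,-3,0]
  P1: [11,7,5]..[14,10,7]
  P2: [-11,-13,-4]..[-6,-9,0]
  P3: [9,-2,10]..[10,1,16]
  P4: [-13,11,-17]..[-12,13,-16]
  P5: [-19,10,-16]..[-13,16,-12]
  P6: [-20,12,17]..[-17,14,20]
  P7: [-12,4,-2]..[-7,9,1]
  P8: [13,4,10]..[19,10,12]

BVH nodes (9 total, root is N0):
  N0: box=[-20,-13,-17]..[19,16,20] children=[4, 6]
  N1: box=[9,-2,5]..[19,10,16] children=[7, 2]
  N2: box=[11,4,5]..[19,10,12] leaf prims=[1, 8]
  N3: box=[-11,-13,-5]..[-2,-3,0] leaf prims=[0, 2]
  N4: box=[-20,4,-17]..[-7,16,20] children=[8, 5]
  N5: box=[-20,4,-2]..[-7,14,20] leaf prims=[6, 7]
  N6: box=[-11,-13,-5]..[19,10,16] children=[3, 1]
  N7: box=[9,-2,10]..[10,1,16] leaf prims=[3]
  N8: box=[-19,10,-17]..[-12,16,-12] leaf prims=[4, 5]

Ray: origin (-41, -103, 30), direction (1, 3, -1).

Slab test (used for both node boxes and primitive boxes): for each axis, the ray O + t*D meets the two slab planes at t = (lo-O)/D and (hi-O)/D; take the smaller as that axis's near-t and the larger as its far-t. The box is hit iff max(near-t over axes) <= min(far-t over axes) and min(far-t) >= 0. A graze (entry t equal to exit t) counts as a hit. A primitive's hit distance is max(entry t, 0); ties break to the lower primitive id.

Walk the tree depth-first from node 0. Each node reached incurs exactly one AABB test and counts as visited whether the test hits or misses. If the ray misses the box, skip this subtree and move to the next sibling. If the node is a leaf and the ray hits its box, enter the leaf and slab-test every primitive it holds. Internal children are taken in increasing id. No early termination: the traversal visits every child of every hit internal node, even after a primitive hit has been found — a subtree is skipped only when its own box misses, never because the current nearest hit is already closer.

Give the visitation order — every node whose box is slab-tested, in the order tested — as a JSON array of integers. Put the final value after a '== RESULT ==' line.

Traverse from the root:
N0 x:[21,60] y:[30,119/3] z:[10,47] -> hit [30,119/3], descend [4, 6]
  N4 x:[21,34] y:[107/3,119/3] z:[10,47] -> miss, prune
  N6 x:[30,60] y:[30,113/3] z:[14,35] -> hit [30,35], descend [1, 3]
    N1 x:[50,60] y:[101/3,113/3] z:[14,25] -> miss, prune
    N3 x:[30,39] y:[30,100/3] z:[30,35] -> hit [30,100/3] leaf, test {P0@t=33, P2@t=30}

5 AABB tests over nodes [0, 4, 6, 1, 3]; 1 leaf entered; closest P2.

== RESULT ==
[0, 4, 6, 1, 3]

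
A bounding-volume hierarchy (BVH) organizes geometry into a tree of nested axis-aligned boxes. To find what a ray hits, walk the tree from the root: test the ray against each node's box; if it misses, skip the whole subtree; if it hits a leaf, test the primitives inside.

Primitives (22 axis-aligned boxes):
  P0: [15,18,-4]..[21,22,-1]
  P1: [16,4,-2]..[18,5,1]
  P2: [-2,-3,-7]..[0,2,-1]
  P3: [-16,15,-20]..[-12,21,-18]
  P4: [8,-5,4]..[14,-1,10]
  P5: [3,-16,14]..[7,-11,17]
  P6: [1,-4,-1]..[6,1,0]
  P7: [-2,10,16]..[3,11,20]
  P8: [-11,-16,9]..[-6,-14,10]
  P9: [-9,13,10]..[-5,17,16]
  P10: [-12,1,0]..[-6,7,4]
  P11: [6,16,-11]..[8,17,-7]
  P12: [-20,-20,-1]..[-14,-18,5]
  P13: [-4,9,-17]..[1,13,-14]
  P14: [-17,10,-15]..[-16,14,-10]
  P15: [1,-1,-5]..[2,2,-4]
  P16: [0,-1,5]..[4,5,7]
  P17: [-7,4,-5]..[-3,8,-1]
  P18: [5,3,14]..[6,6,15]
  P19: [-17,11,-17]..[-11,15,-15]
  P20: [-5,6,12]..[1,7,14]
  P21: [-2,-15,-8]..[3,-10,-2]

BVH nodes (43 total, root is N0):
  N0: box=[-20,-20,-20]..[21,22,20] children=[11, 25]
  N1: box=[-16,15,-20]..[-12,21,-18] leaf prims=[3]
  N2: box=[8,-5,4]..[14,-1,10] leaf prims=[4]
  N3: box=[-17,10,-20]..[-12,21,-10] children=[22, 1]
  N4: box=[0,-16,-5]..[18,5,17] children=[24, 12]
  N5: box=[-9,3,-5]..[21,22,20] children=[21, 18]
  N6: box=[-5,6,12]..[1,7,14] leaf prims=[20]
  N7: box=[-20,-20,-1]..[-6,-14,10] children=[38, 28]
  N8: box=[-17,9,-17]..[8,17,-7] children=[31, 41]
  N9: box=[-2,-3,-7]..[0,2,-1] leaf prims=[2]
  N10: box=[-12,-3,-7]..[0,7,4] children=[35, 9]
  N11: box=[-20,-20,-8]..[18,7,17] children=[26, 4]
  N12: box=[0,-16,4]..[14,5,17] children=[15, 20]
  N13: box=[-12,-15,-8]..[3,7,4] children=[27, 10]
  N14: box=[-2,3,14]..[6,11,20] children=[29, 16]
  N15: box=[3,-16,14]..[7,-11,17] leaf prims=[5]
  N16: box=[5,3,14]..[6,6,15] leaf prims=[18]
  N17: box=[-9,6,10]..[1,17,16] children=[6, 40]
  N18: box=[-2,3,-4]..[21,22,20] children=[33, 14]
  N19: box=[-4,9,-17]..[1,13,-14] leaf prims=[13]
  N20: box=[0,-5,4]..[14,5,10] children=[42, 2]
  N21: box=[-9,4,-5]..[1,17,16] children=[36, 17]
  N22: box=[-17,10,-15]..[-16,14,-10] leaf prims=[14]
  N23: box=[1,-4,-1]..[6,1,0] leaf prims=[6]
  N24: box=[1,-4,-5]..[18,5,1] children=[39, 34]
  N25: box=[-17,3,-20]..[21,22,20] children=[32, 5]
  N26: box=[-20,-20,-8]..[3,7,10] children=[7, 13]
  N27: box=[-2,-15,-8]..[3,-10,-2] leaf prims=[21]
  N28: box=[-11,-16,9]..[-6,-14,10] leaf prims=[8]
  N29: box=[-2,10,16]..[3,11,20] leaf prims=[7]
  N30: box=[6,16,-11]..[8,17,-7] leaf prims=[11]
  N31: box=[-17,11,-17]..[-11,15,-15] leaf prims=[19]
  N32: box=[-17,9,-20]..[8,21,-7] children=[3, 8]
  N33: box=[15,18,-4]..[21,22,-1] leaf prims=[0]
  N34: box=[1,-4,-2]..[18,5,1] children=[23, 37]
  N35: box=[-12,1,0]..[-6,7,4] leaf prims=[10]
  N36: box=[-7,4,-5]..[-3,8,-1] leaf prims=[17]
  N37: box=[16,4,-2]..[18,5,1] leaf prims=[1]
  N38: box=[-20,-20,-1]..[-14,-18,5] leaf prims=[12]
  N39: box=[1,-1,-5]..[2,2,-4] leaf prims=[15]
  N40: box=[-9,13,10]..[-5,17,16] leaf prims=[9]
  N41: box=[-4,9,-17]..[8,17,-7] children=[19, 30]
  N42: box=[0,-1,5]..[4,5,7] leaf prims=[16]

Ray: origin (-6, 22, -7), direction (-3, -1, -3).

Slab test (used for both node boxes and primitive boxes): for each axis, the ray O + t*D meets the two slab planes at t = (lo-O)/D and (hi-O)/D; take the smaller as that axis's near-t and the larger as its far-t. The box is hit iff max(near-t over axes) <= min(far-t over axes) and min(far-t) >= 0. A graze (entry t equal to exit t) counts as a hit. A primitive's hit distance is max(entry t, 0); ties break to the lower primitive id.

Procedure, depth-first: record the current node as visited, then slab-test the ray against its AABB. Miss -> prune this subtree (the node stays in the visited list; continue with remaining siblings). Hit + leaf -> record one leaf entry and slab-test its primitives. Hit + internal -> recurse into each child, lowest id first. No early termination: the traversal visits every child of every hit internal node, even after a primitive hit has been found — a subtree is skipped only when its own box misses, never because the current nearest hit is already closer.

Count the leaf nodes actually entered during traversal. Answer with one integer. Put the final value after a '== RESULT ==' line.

Walk:
N0 x:[-9,14/3] y:[0,42] z:[-9,13/3] -> hit [0,13/3], descend [11, 25]
  N11 x:[-8,14/3] y:[15,42] z:[-8,1/3] -> miss, prune
  N25 x:[-9,11/3] y:[0,19] z:[-9,13/3] -> hit [0,11/3], descend [5, 32]
    N5 x:[-9,1] y:[0,19] z:[-9,-2/3] -> miss, prune
    N32 x:[-14/3,11/3] y:[1,13] z:[0,13/3] -> hit [1,11/3], descend [3, 8]
      N3 x:[2,11/3] y:[1,12] z:[1,13/3] -> hit [2,11/3], descend [1, 22]
        N1 x:[2,10/3] y:[1,7] z:[11/3,13/3] -> miss, prune
        N22 x:[10/3,11/3] y:[8,12] z:[1,8/3] -> miss, prune
      N8 x:[-14/3,11/3] y:[5,13] z:[0,10/3] -> miss, prune

order=[0, 11, 25, 5, 32, 3, 1, 22, 8]  |boxes|=9  |leaves|=0  hit=miss

== RESULT ==
0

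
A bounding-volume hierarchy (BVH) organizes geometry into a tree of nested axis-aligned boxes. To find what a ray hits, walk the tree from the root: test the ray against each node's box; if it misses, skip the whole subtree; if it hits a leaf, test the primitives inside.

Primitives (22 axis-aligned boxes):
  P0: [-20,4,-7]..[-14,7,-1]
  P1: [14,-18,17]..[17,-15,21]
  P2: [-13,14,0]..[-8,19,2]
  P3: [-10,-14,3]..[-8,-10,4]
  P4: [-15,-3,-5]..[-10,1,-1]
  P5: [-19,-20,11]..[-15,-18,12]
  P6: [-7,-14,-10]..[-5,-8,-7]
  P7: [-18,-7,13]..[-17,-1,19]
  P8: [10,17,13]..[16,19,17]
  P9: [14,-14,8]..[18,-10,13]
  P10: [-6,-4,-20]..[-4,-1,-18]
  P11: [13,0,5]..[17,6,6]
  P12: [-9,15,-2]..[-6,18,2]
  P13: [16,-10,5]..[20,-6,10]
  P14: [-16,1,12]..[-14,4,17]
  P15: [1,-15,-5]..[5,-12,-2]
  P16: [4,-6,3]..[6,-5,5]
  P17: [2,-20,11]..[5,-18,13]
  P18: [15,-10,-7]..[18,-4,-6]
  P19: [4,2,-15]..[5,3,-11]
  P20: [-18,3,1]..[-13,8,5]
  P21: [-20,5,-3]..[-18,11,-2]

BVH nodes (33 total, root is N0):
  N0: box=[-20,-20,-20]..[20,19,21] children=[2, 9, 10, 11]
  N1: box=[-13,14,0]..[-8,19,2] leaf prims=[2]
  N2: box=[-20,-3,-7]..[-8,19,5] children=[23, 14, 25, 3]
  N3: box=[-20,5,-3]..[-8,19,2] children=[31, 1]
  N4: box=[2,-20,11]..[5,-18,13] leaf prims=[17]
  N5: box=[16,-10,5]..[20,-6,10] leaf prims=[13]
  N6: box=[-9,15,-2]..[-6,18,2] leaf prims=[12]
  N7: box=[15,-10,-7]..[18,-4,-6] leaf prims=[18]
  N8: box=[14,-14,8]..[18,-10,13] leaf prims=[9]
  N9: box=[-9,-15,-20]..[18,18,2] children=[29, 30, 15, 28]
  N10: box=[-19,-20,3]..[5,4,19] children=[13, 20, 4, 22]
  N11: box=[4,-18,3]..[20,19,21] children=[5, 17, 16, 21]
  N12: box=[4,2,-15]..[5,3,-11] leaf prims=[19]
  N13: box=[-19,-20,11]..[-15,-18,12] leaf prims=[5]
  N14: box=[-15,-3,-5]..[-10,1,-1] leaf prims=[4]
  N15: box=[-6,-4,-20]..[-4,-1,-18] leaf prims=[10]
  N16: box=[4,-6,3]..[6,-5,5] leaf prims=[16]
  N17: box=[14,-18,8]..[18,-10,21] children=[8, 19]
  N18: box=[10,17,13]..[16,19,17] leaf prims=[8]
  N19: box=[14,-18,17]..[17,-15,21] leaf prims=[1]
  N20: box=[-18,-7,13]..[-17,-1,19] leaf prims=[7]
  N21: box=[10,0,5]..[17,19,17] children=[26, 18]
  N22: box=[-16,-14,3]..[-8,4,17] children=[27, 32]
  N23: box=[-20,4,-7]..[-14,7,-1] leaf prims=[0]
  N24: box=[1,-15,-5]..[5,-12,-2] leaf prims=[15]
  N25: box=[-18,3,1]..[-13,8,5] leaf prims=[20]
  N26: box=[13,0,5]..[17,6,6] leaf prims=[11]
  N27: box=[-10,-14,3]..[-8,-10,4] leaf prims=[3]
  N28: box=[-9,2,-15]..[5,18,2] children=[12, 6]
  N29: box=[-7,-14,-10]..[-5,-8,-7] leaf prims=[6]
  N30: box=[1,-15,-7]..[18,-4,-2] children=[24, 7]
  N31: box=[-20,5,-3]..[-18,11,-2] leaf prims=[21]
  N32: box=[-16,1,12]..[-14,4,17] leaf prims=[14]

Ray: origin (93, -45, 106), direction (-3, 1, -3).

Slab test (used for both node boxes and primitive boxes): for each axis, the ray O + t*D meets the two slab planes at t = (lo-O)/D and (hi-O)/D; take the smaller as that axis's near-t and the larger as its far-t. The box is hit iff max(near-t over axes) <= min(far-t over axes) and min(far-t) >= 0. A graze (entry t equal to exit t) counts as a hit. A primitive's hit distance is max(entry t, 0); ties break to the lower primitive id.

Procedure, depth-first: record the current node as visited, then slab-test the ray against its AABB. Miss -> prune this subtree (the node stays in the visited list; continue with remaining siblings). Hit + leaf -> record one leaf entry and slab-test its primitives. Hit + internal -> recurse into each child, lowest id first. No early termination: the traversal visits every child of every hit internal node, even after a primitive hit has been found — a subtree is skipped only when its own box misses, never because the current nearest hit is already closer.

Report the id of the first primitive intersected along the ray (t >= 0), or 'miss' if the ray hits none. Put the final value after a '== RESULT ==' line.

Trace the traversal:
N0 x:[73/3,113/3] y:[25,64] z:[85/3,42] -> hit [85/3,113/3], descend [2, 9, 10, 11]
  N2 x:[101/3,113/3] y:[42,64] z:[101/3,113/3] -> miss, prune
  N9 x:[25,34] y:[30,63] z:[104/3,42] -> miss, prune
  N10 x:[88/3,112/3] y:[25,49] z:[29,103/3] -> hit [88/3,103/3], descend [4, 13, 20, 22]
    N4 x:[88/3,91/3] y:[25,27] z:[31,95/3] -> miss, prune
    N13 x:[36,112/3] y:[25,27] z:[94/3,95/3] -> miss, prune
    N20 x:[110/3,37] y:[38,44] z:[29,31] -> miss, prune
    N22 x:[101/3,109/3] y:[31,49] z:[89/3,103/3] -> hit [101/3,103/3], descend [27, 32]
      N27 x:[101/3,103/3] y:[31,35] z:[34,103/3] -> hit [34,103/3] leaf, test {P3@t=34}
      N32 x:[107/3,109/3] y:[46,49] z:[89/3,94/3] -> miss, prune
  N11 x:[73/3,89/3] y:[27,64] z:[85/3,103/3] -> hit [85/3,89/3], descend [5, 16, 17, 21]
    N5 x:[73/3,77/3] y:[35,39] z:[32,101/3] -> miss, prune
    N16 x:[29,89/3] y:[39,40] z:[101/3,103/3] -> miss, prune
    N17 x:[25,79/3] y:[27,35] z:[85/3,98/3] -> miss, prune
    N21 x:[76/3,83/3] y:[45,64] z:[89/3,101/3] -> miss, prune

15 AABB tests over nodes [0, 2, 9, 10, 4, 13, 20, 22, 27, 32, 11, 5, 16, 17, 21]; 1 leaf entered; closest P3.

== RESULT ==
3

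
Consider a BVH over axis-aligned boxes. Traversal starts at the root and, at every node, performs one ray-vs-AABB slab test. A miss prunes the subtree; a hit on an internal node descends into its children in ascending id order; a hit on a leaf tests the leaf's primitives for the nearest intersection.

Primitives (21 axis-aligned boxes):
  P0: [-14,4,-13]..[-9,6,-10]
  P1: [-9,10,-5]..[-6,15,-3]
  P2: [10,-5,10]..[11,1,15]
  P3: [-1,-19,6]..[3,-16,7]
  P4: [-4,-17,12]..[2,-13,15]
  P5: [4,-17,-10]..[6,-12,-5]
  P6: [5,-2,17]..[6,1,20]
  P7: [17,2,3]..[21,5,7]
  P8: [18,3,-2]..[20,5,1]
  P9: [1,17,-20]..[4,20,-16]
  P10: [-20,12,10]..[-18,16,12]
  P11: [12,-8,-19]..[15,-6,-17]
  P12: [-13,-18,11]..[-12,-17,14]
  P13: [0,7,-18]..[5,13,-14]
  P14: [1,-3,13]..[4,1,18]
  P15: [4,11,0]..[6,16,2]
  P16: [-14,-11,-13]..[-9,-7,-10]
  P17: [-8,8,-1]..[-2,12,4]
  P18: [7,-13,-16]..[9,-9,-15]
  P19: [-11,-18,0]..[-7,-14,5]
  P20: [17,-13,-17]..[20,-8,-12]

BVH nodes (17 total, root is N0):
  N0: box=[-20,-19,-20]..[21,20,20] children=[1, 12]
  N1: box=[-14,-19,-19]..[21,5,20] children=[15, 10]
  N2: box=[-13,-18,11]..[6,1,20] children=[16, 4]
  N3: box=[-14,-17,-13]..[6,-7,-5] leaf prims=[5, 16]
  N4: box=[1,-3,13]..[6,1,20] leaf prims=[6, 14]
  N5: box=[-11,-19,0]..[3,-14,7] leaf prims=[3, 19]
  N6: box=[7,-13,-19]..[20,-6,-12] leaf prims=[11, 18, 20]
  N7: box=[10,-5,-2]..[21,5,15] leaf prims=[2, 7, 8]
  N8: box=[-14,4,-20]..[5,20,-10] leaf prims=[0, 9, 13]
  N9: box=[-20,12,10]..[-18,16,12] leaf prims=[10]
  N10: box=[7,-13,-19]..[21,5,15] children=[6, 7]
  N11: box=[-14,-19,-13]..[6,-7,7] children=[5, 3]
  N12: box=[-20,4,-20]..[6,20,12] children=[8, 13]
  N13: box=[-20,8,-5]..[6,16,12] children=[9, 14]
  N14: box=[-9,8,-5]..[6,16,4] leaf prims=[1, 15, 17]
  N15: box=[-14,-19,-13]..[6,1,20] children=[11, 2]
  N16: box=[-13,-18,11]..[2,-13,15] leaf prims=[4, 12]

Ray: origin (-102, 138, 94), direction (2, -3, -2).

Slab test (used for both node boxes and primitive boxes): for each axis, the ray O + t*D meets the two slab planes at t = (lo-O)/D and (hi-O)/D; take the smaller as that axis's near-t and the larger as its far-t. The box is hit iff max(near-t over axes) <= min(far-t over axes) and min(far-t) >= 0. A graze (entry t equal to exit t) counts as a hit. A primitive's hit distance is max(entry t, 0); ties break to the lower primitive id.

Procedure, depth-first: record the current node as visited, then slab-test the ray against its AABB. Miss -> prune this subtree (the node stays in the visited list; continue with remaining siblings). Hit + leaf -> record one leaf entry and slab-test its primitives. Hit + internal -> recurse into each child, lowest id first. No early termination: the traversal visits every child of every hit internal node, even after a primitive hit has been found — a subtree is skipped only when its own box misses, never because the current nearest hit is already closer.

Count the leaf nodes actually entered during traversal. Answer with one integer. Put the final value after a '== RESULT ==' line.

Trace the traversal:
N0 x:[41,123/2] y:[118/3,157/3] z:[37,57] -> hit [41,157/3], descend [1, 12]
  N1 x:[44,123/2] y:[133/3,157/3] z:[37,113/2] -> hit [133/3,157/3], descend [10, 15]
    N10 x:[109/2,123/2] y:[133/3,151/3] z:[79/2,113/2] -> miss, prune
    N15 x:[44,54] y:[137/3,157/3] z:[37,107/2] -> hit [137/3,157/3], descend [2, 11]
      N2 x:[89/2,54] y:[137/3,52] z:[37,83/2] -> miss, prune
      N11 x:[44,54] y:[145/3,157/3] z:[87/2,107/2] -> hit [145/3,157/3], descend [3, 5]
        N3 x:[44,54] y:[145/3,155/3] z:[99/2,107/2] -> hit [99/2,155/3] leaf, test {P5(miss), P16(miss)}
        N5 x:[91/2,105/2] y:[152/3,157/3] z:[87/2,47] -> miss, prune
  N12 x:[41,54] y:[118/3,134/3] z:[41,57] -> hit [41,134/3], descend [8, 13]
    N8 x:[44,107/2] y:[118/3,134/3] z:[52,57] -> miss, prune
    N13 x:[41,54] y:[122/3,130/3] z:[41,99/2] -> hit [41,130/3], descend [9, 14]
      N9 x:[41,42] y:[122/3,42] z:[41,42] -> hit [41,42] leaf, test {P10@t=41}
      N14 x:[93/2,54] y:[122/3,130/3] z:[45,99/2] -> miss, prune

Summary -> nodes [0, 1, 10, 15, 2, 11, 3, 5, 12, 8, 13, 9, 14]; box-tests=13; leaf-entries=2; first=P10

== RESULT ==
2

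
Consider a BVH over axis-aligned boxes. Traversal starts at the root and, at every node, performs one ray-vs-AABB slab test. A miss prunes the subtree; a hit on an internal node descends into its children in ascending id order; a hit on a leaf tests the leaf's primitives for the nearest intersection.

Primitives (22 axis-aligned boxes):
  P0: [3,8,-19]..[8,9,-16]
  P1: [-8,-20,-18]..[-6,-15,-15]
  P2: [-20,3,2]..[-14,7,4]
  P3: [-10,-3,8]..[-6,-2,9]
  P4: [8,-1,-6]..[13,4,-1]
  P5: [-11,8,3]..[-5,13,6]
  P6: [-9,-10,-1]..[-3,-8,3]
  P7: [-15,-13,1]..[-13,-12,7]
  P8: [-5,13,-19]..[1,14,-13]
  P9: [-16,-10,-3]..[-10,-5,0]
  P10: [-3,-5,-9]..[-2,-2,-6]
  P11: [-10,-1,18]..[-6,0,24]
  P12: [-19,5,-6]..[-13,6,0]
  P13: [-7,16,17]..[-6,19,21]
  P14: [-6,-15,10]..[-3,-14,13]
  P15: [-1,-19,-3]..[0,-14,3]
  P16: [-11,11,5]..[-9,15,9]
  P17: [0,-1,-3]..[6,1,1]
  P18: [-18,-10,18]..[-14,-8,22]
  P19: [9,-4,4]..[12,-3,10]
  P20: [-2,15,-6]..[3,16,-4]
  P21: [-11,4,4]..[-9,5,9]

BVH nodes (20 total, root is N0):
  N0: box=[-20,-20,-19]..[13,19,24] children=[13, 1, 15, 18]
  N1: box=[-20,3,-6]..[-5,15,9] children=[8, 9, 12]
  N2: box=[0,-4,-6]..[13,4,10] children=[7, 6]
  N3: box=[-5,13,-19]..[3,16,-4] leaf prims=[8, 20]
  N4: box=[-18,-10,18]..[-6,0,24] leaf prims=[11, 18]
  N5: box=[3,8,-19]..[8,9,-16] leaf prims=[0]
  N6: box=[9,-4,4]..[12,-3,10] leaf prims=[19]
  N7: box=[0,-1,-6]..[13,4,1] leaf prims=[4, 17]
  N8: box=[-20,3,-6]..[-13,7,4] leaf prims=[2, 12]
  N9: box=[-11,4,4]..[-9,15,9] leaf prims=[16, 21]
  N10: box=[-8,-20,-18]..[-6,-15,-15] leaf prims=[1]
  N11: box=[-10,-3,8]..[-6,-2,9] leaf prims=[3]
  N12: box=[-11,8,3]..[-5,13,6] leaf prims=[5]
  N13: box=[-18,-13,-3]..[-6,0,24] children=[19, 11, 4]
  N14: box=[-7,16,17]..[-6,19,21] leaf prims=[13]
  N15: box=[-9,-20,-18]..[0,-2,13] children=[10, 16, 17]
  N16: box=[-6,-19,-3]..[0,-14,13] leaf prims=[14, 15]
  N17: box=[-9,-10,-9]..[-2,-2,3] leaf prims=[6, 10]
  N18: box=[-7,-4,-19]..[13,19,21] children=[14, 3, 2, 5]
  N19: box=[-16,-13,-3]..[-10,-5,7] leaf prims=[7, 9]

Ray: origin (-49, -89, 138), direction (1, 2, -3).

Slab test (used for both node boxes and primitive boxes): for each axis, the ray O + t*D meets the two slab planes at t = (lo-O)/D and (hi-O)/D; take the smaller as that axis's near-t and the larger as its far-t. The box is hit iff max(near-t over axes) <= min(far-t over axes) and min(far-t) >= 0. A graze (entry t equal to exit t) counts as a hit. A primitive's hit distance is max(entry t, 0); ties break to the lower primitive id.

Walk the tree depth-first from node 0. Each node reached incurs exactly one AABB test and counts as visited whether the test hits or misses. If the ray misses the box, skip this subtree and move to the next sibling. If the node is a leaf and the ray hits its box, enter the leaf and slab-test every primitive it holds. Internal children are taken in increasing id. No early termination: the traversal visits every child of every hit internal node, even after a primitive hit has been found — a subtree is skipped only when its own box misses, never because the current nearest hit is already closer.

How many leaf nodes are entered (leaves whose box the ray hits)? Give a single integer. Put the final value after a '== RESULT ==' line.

Traverse from the root:
N0 x:[29,62] y:[69/2,54] z:[38,157/3] -> hit [38,157/3], descend [1, 13, 15, 18]
  N1 x:[29,44] y:[46,52] z:[43,48] -> miss, prune
  N13 x:[31,43] y:[38,89/2] z:[38,47] -> hit [38,43], descend [4, 11, 19]
    N4 x:[31,43] y:[79/2,89/2] z:[38,40] -> hit [79/2,40] leaf, test {P11(miss), P18(miss)}
    N11 x:[39,43] y:[43,87/2] z:[43,130/3] -> hit [43,43] leaf, test {P3@t=43}
    N19 x:[33,39] y:[38,42] z:[131/3,47] -> miss, prune
  N15 x:[40,49] y:[69/2,87/2] z:[125/3,52] -> hit [125/3,87/2], descend [10, 16, 17]
    N10 x:[41,43] y:[69/2,37] z:[51,52] -> miss, prune
    N16 x:[43,49] y:[35,75/2] z:[125/3,47] -> miss, prune
    N17 x:[40,47] y:[79/2,87/2] z:[45,49] -> miss, prune
  N18 x:[42,62] y:[85/2,54] z:[39,157/3] -> hit [85/2,157/3], descend [2, 3, 5, 14]
    N2 x:[49,62] y:[85/2,93/2] z:[128/3,48] -> miss, prune
    N3 x:[44,52] y:[51,105/2] z:[142/3,157/3] -> hit [51,52] leaf, test {P8(miss), P20(miss)}
    N5 x:[52,57] y:[97/2,49] z:[154/3,157/3] -> miss, prune
    N14 x:[42,43] y:[105/2,54] z:[39,121/3] -> miss, prune

Visited [0, 1, 13, 4, 11, 19, 15, 10, 16, 17, 18, 2, 3, 5, 14]. Tests: 15 box, 3 leaf. Nearest: P3.

== RESULT ==
3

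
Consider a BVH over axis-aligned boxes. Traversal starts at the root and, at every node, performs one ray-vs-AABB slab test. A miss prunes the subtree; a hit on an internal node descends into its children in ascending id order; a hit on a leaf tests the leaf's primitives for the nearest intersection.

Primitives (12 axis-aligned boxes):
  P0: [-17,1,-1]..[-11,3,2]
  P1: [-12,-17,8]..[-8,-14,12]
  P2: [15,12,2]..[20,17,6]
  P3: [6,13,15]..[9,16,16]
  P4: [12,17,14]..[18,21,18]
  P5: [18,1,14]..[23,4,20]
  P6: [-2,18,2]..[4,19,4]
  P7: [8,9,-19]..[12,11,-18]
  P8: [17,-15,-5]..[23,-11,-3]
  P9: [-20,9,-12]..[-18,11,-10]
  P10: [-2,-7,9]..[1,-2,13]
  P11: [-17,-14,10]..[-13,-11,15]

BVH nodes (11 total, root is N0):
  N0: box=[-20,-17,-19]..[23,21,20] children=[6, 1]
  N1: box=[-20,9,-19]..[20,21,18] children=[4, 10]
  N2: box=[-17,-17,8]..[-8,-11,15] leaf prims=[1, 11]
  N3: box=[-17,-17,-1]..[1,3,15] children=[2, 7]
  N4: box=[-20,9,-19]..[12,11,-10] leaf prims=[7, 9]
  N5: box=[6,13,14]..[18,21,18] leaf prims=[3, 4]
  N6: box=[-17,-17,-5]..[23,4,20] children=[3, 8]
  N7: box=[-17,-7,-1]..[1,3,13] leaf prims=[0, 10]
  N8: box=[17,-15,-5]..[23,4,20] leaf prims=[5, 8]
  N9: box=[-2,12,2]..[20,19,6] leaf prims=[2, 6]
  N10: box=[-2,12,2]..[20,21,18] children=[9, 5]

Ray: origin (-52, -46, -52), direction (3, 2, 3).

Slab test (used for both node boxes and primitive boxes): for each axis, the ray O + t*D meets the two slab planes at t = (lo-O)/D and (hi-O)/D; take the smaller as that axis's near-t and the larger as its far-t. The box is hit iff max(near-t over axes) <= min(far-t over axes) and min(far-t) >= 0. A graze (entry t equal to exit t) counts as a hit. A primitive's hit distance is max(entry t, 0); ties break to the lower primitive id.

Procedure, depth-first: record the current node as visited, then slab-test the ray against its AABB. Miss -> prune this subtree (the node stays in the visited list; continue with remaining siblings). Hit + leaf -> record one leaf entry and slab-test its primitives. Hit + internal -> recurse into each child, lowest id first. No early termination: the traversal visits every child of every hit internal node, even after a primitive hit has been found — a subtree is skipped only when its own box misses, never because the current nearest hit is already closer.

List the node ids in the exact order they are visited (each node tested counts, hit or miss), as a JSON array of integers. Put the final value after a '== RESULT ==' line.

Walk:
N0 x:[32/3,25] y:[29/2,67/2] z:[11,24] -> hit [29/2,24], descend [1, 6]
  N1 x:[32/3,24] y:[55/2,67/2] z:[11,70/3] -> miss, prune
  N6 x:[35/3,25] y:[29/2,25] z:[47/3,24] -> hit [47/3,24], descend [3, 8]
    N3 x:[35/3,53/3] y:[29/2,49/2] z:[17,67/3] -> hit [17,53/3], descend [2, 7]
      N2 x:[35/3,44/3] y:[29/2,35/2] z:[20,67/3] -> miss, prune
      N7 x:[35/3,53/3] y:[39/2,49/2] z:[17,65/3] -> miss, prune
    N8 x:[23,25] y:[31/2,25] z:[47/3,24] -> hit [23,24] leaf, test {P5@t=47/2, P8(miss)}

order=[0, 1, 6, 3, 2, 7, 8]  |boxes|=7  |leaves|=1  hit=P5

== RESULT ==
[0, 1, 6, 3, 2, 7, 8]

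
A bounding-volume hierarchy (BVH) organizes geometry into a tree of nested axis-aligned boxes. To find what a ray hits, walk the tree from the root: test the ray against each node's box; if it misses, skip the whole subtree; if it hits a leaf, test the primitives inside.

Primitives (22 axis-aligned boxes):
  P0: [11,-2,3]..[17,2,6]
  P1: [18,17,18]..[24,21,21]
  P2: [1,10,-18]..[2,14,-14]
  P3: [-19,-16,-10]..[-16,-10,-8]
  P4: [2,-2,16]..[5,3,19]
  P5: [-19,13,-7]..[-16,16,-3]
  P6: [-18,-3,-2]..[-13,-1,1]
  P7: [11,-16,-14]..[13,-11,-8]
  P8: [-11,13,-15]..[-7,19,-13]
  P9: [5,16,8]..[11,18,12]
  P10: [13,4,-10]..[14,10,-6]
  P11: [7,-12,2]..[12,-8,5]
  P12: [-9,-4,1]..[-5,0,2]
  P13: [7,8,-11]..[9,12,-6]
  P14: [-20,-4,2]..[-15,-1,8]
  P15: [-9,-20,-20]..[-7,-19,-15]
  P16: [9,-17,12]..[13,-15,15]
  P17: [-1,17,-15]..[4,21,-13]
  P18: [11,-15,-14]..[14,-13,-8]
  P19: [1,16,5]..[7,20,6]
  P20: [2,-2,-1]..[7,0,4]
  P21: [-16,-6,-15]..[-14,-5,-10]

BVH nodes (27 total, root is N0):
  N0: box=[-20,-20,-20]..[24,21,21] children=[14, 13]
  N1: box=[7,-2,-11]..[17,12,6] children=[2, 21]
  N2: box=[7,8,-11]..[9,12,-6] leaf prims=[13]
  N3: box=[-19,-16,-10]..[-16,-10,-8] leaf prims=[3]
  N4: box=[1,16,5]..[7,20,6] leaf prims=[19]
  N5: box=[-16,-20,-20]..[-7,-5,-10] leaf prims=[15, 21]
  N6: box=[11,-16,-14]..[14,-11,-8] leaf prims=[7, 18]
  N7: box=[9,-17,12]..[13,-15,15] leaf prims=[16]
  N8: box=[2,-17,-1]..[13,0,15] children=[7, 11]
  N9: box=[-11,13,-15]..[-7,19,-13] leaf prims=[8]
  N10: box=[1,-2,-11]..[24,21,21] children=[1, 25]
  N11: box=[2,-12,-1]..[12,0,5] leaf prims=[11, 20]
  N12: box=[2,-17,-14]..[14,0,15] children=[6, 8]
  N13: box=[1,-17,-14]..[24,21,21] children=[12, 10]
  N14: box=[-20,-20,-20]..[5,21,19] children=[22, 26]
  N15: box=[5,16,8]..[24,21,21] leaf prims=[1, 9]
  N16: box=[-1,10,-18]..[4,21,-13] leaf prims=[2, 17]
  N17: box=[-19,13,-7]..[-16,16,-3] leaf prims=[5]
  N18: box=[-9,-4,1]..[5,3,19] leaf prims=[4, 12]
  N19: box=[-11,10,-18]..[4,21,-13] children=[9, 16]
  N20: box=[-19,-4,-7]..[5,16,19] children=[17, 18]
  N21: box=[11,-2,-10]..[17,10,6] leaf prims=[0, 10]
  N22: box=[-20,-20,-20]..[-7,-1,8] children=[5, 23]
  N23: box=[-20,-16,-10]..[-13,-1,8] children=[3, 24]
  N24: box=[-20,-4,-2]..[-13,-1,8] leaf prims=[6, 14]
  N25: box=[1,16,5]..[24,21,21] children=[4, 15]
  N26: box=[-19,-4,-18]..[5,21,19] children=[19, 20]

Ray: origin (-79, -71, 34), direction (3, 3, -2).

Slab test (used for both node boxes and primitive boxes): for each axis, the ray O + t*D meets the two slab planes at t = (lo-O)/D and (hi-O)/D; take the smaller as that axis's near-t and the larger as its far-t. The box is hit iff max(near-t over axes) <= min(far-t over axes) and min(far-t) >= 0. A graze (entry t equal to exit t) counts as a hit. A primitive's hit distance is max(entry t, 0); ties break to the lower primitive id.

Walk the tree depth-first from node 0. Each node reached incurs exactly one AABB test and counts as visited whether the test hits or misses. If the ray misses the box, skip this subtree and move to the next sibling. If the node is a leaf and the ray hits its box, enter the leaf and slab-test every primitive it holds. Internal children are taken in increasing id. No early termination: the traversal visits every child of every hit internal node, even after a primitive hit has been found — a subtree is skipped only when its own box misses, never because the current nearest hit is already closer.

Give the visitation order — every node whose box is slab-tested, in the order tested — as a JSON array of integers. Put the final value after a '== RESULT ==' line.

Traverse from the root:
N0 x:[59/3,103/3] y:[17,92/3] z:[13/2,27] -> hit [59/3,27], descend [13, 14]
  N13 x:[80/3,103/3] y:[18,92/3] z:[13/2,24] -> miss, prune
  N14 x:[59/3,28] y:[17,92/3] z:[15/2,27] -> hit [59/3,27], descend [22, 26]
    N22 x:[59/3,24] y:[17,70/3] z:[13,27] -> hit [59/3,70/3], descend [5, 23]
      N5 x:[21,24] y:[17,22] z:[22,27] -> hit [22,22] leaf, test {P15(miss), P21(miss)}
      N23 x:[59/3,22] y:[55/3,70/3] z:[13,22] -> hit [59/3,22], descend [3, 24]
        N3 x:[20,21] y:[55/3,61/3] z:[21,22] -> miss, prune
        N24 x:[59/3,22] y:[67/3,70/3] z:[13,18] -> miss, prune
    N26 x:[20,28] y:[67/3,92/3] z:[15/2,26] -> hit [67/3,26], descend [19, 20]
      N19 x:[68/3,83/3] y:[27,92/3] z:[47/2,26] -> miss, prune
      N20 x:[20,28] y:[67/3,29] z:[15/2,41/2] -> miss, prune

order=[0, 13, 14, 22, 5, 23, 3, 24, 26, 19, 20]  |boxes|=11  |leaves|=1  hit=miss

== RESULT ==
[0, 13, 14, 22, 5, 23, 3, 24, 26, 19, 20]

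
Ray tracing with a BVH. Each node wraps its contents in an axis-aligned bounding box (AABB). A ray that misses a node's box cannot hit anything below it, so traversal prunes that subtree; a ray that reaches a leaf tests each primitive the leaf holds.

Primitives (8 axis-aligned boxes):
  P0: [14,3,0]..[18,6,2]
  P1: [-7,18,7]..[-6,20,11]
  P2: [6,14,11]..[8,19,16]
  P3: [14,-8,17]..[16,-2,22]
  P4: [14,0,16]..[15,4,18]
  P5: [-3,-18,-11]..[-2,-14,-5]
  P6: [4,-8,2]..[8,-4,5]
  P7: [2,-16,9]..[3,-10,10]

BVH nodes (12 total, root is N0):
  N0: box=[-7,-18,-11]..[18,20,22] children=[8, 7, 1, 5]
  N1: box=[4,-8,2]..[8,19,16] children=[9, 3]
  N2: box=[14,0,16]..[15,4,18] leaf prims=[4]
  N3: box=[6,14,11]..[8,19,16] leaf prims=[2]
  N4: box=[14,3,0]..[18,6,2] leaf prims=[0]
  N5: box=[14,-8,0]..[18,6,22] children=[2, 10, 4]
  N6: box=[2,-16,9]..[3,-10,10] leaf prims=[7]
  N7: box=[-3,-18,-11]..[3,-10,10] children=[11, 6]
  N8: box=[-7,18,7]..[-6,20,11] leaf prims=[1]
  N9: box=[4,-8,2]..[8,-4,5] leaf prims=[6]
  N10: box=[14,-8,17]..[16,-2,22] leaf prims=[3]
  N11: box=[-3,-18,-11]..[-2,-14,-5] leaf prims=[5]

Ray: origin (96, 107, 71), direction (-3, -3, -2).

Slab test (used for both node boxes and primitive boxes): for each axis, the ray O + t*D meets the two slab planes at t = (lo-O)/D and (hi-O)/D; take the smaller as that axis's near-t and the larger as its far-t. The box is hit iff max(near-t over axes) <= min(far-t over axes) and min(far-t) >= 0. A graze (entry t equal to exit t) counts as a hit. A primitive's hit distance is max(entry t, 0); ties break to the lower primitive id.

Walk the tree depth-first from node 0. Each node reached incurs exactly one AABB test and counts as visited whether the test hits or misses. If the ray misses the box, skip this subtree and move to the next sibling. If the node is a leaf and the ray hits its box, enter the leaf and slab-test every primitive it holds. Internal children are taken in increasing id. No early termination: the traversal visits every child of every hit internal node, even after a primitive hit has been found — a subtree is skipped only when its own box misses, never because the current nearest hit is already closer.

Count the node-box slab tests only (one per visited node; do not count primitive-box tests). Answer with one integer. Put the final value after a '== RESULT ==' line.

Walk:
N0 x:[26,103/3] y:[29,125/3] z:[49/2,41] -> hit [29,103/3], descend [1, 5, 7, 8]
  N1 x:[88/3,92/3] y:[88/3,115/3] z:[55/2,69/2] -> hit [88/3,92/3], descend [3, 9]
    N3 x:[88/3,30] y:[88/3,31] z:[55/2,30] -> hit [88/3,30] leaf, test {P2@t=88/3}
    N9 x:[88/3,92/3] y:[37,115/3] z:[33,69/2] -> miss, prune
  N5 x:[26,82/3] y:[101/3,115/3] z:[49/2,71/2] -> miss, prune
  N7 x:[31,33] y:[39,125/3] z:[61/2,41] -> miss, prune
  N8 x:[34,103/3] y:[29,89/3] z:[30,32] -> miss, prune

order=[0, 1, 3, 9, 5, 7, 8]  |boxes|=7  |leaves|=1  hit=P2

== RESULT ==
7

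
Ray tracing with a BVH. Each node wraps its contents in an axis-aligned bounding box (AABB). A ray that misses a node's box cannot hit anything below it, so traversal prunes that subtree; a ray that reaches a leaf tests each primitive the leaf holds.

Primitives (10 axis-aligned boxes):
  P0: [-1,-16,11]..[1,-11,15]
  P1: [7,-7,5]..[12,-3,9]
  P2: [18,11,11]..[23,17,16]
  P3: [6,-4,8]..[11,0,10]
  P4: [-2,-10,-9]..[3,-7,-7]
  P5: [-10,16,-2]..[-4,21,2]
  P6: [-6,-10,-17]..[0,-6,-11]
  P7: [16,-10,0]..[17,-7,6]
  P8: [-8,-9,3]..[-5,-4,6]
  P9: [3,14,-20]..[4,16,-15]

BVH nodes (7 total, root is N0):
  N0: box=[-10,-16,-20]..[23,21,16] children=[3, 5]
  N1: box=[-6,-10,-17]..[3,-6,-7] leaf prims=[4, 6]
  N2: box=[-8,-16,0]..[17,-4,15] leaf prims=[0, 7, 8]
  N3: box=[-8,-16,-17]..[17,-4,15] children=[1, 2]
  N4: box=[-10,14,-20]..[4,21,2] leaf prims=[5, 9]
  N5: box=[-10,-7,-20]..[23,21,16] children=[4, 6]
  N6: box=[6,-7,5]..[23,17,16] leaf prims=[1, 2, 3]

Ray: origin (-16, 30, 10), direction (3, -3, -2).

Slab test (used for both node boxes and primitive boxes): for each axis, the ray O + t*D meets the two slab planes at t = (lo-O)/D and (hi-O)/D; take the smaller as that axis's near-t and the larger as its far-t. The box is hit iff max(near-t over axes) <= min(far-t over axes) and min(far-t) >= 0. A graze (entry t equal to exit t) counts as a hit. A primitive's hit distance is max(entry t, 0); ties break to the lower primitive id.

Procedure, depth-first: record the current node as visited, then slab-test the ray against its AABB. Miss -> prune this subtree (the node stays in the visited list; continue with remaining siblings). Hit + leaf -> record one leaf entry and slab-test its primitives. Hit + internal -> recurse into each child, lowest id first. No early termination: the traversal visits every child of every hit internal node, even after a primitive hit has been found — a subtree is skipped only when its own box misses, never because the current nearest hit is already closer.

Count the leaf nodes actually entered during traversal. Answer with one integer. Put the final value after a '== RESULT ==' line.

Traverse from the root:
N0 x:[2,13] y:[3,46/3] z:[-3,15] -> hit [3,13], descend [3, 5]
  N3 x:[8/3,11] y:[34/3,46/3] z:[-5/2,27/2] -> miss, prune
  N5 x:[2,13] y:[3,37/3] z:[-3,15] -> hit [3,37/3], descend [4, 6]
    N4 x:[2,20/3] y:[3,16/3] z:[4,15] -> hit [4,16/3] leaf, test {P5@t=4, P9(miss)}
    N6 x:[22/3,13] y:[13/3,37/3] z:[-3,5/2] -> miss, prune

Visited [0, 3, 5, 4, 6]. Tests: 5 box, 1 leaf. Nearest: P5.

== RESULT ==
1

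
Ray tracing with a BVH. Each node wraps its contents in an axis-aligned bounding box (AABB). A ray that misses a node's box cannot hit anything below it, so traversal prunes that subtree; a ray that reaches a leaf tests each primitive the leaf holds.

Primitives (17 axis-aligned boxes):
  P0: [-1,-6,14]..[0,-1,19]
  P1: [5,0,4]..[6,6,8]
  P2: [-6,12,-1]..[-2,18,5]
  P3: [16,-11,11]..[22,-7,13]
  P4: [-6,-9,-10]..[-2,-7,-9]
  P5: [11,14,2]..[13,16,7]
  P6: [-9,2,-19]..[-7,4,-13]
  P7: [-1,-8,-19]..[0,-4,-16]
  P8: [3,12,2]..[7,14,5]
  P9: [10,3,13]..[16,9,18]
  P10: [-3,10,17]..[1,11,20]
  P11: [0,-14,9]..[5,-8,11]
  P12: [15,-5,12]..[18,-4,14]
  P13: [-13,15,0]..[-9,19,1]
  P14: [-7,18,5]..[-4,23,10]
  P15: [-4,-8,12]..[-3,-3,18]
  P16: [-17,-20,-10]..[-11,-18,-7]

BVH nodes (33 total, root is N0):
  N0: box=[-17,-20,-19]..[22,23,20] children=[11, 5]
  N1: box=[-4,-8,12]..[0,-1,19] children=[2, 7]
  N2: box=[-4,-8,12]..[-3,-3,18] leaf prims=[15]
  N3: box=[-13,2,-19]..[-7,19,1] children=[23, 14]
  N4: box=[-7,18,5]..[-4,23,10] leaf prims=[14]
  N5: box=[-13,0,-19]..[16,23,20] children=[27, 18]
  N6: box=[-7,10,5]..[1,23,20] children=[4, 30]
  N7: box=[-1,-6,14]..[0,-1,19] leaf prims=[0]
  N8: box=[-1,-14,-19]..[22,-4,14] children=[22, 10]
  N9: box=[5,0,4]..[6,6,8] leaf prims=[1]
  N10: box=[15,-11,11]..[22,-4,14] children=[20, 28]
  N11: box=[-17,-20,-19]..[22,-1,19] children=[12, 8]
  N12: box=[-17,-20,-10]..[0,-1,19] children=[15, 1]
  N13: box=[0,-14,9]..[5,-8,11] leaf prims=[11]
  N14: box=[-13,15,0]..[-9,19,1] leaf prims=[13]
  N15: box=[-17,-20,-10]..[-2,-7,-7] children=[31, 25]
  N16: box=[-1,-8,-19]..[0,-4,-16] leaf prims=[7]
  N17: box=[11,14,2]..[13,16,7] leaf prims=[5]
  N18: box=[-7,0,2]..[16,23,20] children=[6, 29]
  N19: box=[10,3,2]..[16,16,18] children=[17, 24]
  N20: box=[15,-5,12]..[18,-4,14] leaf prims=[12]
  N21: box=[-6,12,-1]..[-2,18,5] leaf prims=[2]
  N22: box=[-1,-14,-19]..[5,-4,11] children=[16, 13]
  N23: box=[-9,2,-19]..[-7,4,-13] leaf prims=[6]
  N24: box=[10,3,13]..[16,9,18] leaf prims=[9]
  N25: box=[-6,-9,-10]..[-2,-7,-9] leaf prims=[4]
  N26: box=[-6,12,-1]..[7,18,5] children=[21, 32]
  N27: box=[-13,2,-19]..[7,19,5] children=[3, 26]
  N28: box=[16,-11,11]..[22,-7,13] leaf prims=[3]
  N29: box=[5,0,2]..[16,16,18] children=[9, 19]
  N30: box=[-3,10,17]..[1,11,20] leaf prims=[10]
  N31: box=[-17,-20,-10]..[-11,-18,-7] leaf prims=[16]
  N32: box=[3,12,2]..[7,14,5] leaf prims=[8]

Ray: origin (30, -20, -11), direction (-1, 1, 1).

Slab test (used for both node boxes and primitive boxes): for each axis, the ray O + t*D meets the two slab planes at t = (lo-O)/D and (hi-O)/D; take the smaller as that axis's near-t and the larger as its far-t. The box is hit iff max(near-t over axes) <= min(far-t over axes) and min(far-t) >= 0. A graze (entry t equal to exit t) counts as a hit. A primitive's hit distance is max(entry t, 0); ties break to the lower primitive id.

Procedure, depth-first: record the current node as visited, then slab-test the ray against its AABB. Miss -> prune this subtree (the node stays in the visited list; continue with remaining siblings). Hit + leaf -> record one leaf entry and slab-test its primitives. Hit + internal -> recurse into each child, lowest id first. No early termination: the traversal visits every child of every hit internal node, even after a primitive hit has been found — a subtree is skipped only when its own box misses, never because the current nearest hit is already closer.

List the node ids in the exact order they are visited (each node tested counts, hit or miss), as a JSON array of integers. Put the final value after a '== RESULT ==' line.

Walk:
N0 x:[8,47] y:[0,43] z:[-8,31] -> hit [8,31], descend [5, 11]
  N5 x:[14,43] y:[20,43] z:[-8,31] -> hit [20,31], descend [18, 27]
    N18 x:[14,37] y:[20,43] z:[13,31] -> hit [20,31], descend [6, 29]
      N6 x:[29,37] y:[30,43] z:[16,31] -> hit [30,31], descend [4, 30]
        N4 x:[34,37] y:[38,43] z:[16,21] -> miss, prune
        N30 x:[29,33] y:[30,31] z:[28,31] -> hit [30,31] leaf, test {P10@t=30}
      N29 x:[14,25] y:[20,36] z:[13,29] -> hit [20,25], descend [9, 19]
        N9 x:[24,25] y:[20,26] z:[15,19] -> miss, prune
        N19 x:[14,20] y:[23,36] z:[13,29] -> miss, prune
    N27 x:[23,43] y:[22,39] z:[-8,16] -> miss, prune
  N11 x:[8,47] y:[0,19] z:[-8,30] -> hit [8,19], descend [8, 12]
    N8 x:[8,31] y:[6,16] z:[-8,25] -> hit [8,16], descend [10, 22]
      N10 x:[8,15] y:[9,16] z:[22,25] -> miss, prune
      N22 x:[25,31] y:[6,16] z:[-8,22] -> miss, prune
    N12 x:[30,47] y:[0,19] z:[1,30] -> miss, prune

Summary -> nodes [0, 5, 18, 6, 4, 30, 29, 9, 19, 27, 11, 8, 10, 22, 12]; box-tests=15; leaf-entries=1; first=P10

== RESULT ==
[0, 5, 18, 6, 4, 30, 29, 9, 19, 27, 11, 8, 10, 22, 12]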